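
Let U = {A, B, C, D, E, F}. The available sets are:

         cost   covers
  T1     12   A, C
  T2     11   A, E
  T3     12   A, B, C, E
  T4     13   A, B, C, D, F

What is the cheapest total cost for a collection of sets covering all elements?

24

T2, T4 cover every element at cost 11 + 13 = 24.
Any cover uses at least 2 sets; among all covering selections none totals below 24.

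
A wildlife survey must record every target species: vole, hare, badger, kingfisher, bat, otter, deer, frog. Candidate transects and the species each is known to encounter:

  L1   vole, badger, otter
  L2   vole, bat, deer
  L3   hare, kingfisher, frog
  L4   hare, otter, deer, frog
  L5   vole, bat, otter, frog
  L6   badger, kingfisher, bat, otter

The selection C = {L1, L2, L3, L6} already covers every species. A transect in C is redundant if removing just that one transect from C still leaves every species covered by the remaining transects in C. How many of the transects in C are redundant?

2

Drop L1: the rest still cover every species — redundant.
Drop L2: deer uncovered — not redundant.
Drop L3: hare, frog uncovered — not redundant.
Drop L6: the rest still cover every species — redundant.
2 redundant: L1, L6.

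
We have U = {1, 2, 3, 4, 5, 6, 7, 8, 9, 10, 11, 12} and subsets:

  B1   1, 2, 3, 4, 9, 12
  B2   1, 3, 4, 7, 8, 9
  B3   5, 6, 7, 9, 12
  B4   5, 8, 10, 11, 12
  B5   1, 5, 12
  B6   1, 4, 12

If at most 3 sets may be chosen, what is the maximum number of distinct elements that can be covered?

Choosing B1, B3, B4 covers {1, 2, 3, 4, 5, 6, 7, 8, 9, 10, 11, 12} — 12 elements.
That is all 12 elements.

12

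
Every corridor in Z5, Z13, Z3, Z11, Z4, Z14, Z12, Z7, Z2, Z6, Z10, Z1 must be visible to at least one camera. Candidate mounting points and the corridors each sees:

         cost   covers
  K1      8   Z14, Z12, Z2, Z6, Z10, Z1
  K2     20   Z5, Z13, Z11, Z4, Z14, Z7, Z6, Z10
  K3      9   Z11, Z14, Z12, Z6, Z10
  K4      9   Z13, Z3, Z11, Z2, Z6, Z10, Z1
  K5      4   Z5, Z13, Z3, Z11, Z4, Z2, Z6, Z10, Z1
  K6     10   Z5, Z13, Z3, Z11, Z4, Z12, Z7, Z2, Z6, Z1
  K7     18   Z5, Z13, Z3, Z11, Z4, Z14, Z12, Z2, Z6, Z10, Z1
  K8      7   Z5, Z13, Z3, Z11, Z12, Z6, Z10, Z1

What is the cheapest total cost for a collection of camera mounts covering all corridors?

K1, K6 cover every corridor at cost 8 + 10 = 18.
Any cover uses at least 2 camera mounts; among all covering selections none totals below 18.

18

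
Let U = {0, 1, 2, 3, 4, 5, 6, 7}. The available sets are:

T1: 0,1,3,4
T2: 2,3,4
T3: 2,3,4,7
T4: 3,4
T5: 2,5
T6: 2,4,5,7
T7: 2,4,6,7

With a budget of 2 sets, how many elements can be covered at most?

7

Choosing T1, T6 covers {0, 1, 2, 3, 4, 5, 7} — 7 elements.
No choice of 2 sets does better; here 6 is left uncovered.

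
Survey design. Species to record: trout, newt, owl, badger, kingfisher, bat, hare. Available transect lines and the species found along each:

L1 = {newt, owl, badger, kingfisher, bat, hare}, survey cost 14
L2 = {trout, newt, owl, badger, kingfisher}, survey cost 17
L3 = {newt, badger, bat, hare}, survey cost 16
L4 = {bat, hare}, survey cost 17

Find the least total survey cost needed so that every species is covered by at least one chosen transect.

L1, L2 cover every species at survey cost 14 + 17 = 31.
Any cover uses at least 2 transects; among all covering selections none totals below 31.

31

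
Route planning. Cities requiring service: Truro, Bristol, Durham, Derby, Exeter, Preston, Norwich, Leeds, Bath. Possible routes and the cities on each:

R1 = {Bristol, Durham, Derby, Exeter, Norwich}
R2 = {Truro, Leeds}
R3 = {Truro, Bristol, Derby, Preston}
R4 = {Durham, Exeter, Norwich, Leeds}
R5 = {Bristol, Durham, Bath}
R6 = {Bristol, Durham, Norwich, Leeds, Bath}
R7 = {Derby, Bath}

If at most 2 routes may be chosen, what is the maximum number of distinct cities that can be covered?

Choosing R3, R4 covers {Truro, Bristol, Durham, Derby, Exeter, Preston, Norwich, Leeds} — 8 cities.
No choice of 2 routes does better; here Bath is left uncovered.

8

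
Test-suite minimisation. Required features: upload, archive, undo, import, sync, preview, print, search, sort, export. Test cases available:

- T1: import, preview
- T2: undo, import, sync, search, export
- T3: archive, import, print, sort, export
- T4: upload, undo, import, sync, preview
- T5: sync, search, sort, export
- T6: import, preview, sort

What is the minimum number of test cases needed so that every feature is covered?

T2, T3, T4 together cover {upload, archive, undo, import, sync, preview, print, search, sort, export} — every feature.
No 2 of the 6 test cases cover everything (all 15 pairs fall short), so 3 is minimum.

3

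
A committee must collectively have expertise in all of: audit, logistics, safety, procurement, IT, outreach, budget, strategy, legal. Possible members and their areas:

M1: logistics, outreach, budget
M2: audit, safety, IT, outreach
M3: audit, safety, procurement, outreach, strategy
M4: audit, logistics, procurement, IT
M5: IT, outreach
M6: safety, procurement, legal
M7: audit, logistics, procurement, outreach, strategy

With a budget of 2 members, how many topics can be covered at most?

7

Choosing M1, M3 covers {audit, logistics, safety, procurement, outreach, budget, strategy} — 7 topics.
No choice of 2 members does better; here IT, legal are left uncovered.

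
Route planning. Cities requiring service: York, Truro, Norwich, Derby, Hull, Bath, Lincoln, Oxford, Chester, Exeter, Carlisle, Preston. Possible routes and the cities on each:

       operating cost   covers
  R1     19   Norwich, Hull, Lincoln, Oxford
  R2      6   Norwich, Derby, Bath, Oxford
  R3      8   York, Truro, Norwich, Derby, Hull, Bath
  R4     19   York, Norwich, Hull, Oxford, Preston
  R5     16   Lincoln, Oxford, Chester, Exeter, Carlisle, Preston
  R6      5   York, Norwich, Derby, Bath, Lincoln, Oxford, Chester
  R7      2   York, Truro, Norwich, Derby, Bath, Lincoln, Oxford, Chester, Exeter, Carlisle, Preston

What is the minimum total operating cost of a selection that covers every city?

R3, R7 cover every city at operating cost 8 + 2 = 10.
Any cover uses at least 2 routes; among all covering selections none totals below 10.

10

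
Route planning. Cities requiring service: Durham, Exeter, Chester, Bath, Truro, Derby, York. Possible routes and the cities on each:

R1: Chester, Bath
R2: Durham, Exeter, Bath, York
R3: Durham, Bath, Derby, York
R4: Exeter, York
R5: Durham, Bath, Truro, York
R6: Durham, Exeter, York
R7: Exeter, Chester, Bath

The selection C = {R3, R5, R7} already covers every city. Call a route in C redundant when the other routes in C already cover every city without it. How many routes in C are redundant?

Drop R3: Derby uncovered — not redundant.
Drop R5: Truro uncovered — not redundant.
Drop R7: Exeter, Chester uncovered — not redundant.
None of the routes in C is redundant.

0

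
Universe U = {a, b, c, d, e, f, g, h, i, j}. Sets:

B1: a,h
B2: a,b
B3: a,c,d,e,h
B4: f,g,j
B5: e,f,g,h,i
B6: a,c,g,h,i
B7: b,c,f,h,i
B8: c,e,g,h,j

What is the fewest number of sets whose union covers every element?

B3, B4, B7 together cover {a, b, c, d, e, f, g, h, i, j} — every element.
No 2 of the 8 sets cover everything (all 28 pairs fall short), so 3 is minimum.

3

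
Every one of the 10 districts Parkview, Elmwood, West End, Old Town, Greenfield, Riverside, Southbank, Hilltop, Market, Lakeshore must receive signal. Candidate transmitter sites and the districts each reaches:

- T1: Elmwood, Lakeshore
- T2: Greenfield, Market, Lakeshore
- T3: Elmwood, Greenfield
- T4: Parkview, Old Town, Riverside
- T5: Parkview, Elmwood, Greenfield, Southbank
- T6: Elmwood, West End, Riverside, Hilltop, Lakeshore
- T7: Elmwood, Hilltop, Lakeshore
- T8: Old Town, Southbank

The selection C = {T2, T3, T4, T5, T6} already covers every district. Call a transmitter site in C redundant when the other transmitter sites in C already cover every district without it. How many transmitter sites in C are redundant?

Drop T2: Market uncovered — not redundant.
Drop T3: the rest still cover every district — redundant.
Drop T4: Old Town uncovered — not redundant.
Drop T5: Southbank uncovered — not redundant.
Drop T6: West End, Hilltop uncovered — not redundant.
1 redundant: T3.

1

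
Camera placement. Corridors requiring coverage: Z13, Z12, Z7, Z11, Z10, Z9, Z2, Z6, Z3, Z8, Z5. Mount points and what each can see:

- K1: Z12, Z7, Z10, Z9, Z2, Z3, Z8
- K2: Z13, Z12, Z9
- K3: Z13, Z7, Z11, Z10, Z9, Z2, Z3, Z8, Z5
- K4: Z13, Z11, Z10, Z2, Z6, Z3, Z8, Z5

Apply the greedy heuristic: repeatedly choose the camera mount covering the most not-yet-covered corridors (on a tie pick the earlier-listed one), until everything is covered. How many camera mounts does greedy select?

3

Pick 1: K3 covers 9 new corridors (Z13, Z7, Z11, Z10, Z9, Z2, Z3, Z8, Z5).
Pick 2: K1 covers 1 new corridors (Z12).
Pick 3: K4 covers 1 new corridors (Z6).
Greedy uses 3 camera mounts. (The true minimum is 2.)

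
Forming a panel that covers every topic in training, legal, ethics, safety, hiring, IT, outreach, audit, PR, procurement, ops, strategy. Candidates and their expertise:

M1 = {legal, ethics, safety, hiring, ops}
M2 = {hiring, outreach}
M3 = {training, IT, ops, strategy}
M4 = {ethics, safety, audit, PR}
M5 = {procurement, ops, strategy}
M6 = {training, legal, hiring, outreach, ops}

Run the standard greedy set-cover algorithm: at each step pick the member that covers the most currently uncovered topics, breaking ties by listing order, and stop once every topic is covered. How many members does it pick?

Pick 1: M1 covers 5 new topics (legal, ethics, safety, hiring, ops).
Pick 2: M3 covers 3 new topics (training, IT, strategy).
Pick 3: M4 covers 2 new topics (audit, PR).
Pick 4: M2 covers 1 new topics (outreach).
Pick 5: M5 covers 1 new topics (procurement).
Greedy uses 5 members. (The true minimum is 4.)

5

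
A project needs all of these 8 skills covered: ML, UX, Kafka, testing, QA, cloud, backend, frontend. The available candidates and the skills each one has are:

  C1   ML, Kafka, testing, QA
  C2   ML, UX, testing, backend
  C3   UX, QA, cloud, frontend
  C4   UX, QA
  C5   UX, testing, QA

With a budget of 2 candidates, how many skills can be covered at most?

Choosing C1, C3 covers {ML, UX, Kafka, testing, QA, cloud, frontend} — 7 skills.
No choice of 2 candidates does better; here backend is left uncovered.

7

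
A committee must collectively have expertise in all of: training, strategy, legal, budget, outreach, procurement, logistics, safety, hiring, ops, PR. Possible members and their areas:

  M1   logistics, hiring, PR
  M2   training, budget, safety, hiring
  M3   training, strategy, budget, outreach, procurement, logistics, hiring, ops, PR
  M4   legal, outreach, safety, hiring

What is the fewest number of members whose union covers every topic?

M3, M4 together cover {training, strategy, legal, budget, outreach, procurement, logistics, safety, hiring, ops, PR} — every topic.
No single member contains all 11 topics, so 2 is optimal.

2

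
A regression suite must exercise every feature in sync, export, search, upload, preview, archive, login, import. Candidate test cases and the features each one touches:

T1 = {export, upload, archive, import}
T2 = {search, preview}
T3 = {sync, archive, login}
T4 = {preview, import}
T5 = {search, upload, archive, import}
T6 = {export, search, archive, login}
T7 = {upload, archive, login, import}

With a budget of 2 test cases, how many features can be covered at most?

Choosing T1, T2 covers {export, search, upload, preview, archive, import} — 6 features.
No choice of 2 test cases does better; here sync, login are left uncovered.

6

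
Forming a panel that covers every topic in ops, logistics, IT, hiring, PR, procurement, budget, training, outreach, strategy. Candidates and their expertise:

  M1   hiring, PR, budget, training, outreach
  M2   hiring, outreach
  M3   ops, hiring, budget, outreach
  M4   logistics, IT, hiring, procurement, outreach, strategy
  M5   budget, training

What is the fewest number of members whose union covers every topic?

3

M1, M3, M4 together cover {ops, logistics, IT, hiring, PR, procurement, budget, training, outreach, strategy} — every topic.
No 2 of the 5 members cover everything (all 10 pairs fall short), so 3 is minimum.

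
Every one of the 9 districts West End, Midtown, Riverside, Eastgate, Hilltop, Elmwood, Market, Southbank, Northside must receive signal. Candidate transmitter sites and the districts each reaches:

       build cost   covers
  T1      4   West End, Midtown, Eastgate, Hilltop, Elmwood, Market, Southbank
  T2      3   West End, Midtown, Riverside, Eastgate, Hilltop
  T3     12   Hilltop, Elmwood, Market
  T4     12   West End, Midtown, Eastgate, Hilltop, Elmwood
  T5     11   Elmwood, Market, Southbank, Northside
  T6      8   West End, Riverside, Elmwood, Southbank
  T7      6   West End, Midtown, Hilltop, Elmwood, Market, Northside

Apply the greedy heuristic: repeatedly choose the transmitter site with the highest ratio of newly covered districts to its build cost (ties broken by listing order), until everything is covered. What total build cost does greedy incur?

Pick 1: T1 adds 7 new (West End, Midtown, Eastgate, Hilltop, Elmwood, Market, Southbank) at build cost 4 (ratio 7/4).
Pick 2: T2 adds 1 new (Riverside) at build cost 3 (ratio 1/3).
Pick 3: T7 adds 1 new (Northside) at build cost 6 (ratio 1/6).
Greedy total build cost: 4 + 3 + 6 = 13.

13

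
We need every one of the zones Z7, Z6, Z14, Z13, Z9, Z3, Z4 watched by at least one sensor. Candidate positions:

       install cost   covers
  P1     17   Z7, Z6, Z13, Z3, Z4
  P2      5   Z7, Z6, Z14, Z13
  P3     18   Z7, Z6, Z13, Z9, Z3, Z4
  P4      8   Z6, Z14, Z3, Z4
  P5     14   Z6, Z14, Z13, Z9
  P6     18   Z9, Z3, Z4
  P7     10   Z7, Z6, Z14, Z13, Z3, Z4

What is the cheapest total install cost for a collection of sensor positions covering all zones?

P2, P3 cover every zone at install cost 5 + 18 = 23.
Any cover uses at least 2 sensor positions; among all covering selections none totals below 23.
Greedy by coverage-per-install cost would pick P2, P4, P5 for 27 — worse than the optimum 23.

23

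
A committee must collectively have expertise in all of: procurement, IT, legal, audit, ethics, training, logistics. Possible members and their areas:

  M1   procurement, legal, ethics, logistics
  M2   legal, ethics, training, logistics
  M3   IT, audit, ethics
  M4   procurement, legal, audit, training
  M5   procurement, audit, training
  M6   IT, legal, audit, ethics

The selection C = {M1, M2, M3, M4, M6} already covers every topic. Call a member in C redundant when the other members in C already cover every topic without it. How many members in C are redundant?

5

Drop M1: the rest still cover every topic — redundant.
Drop M2: the rest still cover every topic — redundant.
Drop M3: the rest still cover every topic — redundant.
Drop M4: the rest still cover every topic — redundant.
Drop M6: the rest still cover every topic — redundant.
5 redundant: M1, M2, M3, M4, M6.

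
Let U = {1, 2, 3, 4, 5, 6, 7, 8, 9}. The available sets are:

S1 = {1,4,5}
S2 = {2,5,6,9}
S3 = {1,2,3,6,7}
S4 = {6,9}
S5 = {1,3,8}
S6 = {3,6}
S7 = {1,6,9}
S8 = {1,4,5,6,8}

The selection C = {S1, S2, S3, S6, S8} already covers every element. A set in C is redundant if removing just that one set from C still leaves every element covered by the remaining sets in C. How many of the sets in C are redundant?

2

Drop S1: the rest still cover every element — redundant.
Drop S2: 9 uncovered — not redundant.
Drop S3: 7 uncovered — not redundant.
Drop S6: the rest still cover every element — redundant.
Drop S8: 8 uncovered — not redundant.
2 redundant: S1, S6.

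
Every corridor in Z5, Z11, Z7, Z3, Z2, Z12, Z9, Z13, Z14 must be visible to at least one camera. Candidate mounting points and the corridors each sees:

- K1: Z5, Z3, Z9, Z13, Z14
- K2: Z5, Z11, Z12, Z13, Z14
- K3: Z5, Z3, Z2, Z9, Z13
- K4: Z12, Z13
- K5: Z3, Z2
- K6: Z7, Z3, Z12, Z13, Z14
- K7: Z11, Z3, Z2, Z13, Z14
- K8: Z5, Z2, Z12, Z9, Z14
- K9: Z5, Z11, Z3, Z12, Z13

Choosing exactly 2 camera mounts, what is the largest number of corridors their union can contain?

8

Choosing K2, K3 covers {Z5, Z11, Z3, Z2, Z12, Z9, Z13, Z14} — 8 corridors.
No choice of 2 camera mounts does better; here Z7 is left uncovered.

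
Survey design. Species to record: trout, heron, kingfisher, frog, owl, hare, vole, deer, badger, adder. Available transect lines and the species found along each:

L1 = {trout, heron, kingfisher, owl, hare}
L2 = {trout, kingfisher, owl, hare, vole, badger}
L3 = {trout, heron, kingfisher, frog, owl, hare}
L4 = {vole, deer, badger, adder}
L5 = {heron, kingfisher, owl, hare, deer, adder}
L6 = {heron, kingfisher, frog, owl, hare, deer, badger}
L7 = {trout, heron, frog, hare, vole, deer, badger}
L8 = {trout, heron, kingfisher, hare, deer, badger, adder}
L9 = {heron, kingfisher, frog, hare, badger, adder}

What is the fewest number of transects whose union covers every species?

2

L3, L4 together cover {trout, heron, kingfisher, frog, owl, hare, vole, deer, badger, adder} — every species.
No single transect contains all 10 species, so 2 is optimal.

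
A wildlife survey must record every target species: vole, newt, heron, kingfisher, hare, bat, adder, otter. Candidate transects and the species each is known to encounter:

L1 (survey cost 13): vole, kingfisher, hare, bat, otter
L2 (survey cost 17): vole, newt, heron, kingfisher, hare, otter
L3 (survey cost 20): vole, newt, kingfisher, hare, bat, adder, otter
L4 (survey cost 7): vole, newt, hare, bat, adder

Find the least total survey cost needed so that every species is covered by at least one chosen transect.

L2, L4 cover every species at survey cost 17 + 7 = 24.
Any cover uses at least 2 transects; among all covering selections none totals below 24.

24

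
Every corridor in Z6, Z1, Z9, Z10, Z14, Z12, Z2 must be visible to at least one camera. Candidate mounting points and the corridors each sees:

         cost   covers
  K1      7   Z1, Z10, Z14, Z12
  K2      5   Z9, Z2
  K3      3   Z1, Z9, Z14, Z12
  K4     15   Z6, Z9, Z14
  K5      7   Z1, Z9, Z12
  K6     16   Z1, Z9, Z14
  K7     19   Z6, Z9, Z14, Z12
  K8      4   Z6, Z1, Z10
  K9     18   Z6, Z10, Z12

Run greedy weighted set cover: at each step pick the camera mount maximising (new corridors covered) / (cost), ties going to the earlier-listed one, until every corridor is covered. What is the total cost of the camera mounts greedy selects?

12

Pick 1: K3 adds 4 new (Z1, Z9, Z14, Z12) at cost 3 (ratio 4/3).
Pick 2: K8 adds 2 new (Z6, Z10) at cost 4 (ratio 2/4).
Pick 3: K2 adds 1 new (Z2) at cost 5 (ratio 1/5).
Greedy total cost: 3 + 4 + 5 = 12.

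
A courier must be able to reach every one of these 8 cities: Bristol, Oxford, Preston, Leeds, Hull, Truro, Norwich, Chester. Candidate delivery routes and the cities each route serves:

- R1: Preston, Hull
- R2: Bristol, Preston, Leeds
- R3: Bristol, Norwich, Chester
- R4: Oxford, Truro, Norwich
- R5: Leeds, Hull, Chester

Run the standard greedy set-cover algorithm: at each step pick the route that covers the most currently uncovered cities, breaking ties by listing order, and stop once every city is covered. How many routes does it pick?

Pick 1: R2 covers 3 new cities (Bristol, Preston, Leeds).
Pick 2: R4 covers 3 new cities (Oxford, Truro, Norwich).
Pick 3: R5 covers 2 new cities (Hull, Chester).
Greedy uses 3 routes.

3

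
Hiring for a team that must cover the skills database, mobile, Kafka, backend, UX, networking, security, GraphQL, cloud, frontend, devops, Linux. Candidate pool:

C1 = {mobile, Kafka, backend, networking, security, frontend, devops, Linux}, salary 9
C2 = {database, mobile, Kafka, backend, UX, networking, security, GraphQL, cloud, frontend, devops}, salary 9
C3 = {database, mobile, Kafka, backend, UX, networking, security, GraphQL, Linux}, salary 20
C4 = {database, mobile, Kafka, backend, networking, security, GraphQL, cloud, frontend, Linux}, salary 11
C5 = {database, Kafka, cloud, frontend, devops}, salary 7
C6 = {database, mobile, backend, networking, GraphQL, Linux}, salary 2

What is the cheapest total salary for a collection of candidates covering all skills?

11

C2, C6 cover every skill at salary 9 + 2 = 11.
Any cover uses at least 2 candidates; among all covering selections none totals below 11.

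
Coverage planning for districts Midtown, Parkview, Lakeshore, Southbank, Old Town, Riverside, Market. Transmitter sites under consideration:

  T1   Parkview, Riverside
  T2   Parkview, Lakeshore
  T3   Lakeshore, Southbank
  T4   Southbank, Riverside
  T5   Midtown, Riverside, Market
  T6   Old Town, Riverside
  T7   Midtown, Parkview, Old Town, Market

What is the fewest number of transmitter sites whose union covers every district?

T1, T3, T7 together cover {Midtown, Parkview, Lakeshore, Southbank, Old Town, Riverside, Market} — every district.
No 2 of the 7 transmitter sites cover everything (all 21 pairs fall short), so 3 is minimum.

3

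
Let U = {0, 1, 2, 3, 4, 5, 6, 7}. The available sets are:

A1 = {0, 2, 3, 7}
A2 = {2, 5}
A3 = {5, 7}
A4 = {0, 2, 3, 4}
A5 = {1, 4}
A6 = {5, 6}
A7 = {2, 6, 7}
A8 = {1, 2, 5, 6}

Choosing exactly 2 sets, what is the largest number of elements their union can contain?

7

Choosing A1, A8 covers {0, 1, 2, 3, 5, 6, 7} — 7 elements.
No choice of 2 sets does better; here 4 is left uncovered.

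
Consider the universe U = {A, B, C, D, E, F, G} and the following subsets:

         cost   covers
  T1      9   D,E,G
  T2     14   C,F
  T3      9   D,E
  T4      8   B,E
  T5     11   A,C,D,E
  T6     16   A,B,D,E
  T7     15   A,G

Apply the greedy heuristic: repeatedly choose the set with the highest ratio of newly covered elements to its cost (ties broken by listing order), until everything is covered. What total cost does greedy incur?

42

Pick 1: T5 adds 4 new (A, C, D, E) at cost 11 (ratio 4/11).
Pick 2: T4 adds 1 new (B) at cost 8 (ratio 1/8).
Pick 3: T1 adds 1 new (G) at cost 9 (ratio 1/9).
Pick 4: T2 adds 1 new (F) at cost 14 (ratio 1/14).
Greedy total cost: 11 + 8 + 9 + 14 = 42. (The true optimum is 39, so greedy overshoots here.)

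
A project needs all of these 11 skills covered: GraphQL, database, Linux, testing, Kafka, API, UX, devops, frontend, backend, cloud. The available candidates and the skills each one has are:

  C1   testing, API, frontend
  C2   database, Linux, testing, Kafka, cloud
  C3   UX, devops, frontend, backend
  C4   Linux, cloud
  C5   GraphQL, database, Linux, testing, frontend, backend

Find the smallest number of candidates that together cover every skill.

4

C1, C2, C3, C5 together cover {GraphQL, database, Linux, testing, Kafka, API, UX, devops, frontend, backend, cloud} — every skill.
No 3 of the 5 candidates cover everything (all 10 triples fall short), so 4 is minimum.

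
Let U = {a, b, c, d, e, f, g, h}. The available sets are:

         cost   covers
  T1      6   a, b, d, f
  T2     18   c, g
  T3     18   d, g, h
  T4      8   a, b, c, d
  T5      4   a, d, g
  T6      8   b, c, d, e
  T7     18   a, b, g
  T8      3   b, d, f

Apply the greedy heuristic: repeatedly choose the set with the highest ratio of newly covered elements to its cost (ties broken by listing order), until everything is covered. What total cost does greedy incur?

Pick 1: T8 adds 3 new (b, d, f) at cost 3 (ratio 3/3).
Pick 2: T5 adds 2 new (a, g) at cost 4 (ratio 2/4).
Pick 3: T6 adds 2 new (c, e) at cost 8 (ratio 2/8).
Pick 4: T3 adds 1 new (h) at cost 18 (ratio 1/18).
Greedy total cost: 3 + 4 + 8 + 18 = 33. (The true optimum is 32, so greedy overshoots here.)

33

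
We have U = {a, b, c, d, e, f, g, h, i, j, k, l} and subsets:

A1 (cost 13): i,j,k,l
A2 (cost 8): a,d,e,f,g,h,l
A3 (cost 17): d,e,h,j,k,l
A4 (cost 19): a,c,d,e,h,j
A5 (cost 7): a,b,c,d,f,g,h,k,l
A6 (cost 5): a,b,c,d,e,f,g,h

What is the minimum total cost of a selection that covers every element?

A1, A6 cover every element at cost 13 + 5 = 18.
Any cover uses at least 2 sets; among all covering selections none totals below 18.

18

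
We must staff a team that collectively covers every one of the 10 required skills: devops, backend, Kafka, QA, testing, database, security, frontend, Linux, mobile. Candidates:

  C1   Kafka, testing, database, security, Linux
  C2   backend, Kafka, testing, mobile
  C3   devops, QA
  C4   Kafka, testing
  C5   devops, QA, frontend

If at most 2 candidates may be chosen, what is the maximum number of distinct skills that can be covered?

8

Choosing C1, C5 covers {devops, Kafka, QA, testing, database, security, frontend, Linux} — 8 skills.
No choice of 2 candidates does better; here backend, mobile are left uncovered.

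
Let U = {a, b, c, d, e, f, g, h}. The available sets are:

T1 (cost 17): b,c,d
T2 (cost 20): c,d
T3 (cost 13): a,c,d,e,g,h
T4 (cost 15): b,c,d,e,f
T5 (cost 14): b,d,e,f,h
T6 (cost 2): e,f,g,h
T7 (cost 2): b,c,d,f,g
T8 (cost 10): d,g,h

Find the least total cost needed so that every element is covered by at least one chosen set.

15

T3, T7 cover every element at cost 13 + 2 = 15.
Any cover uses at least 2 sets; among all covering selections none totals below 15.
Greedy by coverage-per-cost would pick T7, T6, T3 for 17 — worse than the optimum 15.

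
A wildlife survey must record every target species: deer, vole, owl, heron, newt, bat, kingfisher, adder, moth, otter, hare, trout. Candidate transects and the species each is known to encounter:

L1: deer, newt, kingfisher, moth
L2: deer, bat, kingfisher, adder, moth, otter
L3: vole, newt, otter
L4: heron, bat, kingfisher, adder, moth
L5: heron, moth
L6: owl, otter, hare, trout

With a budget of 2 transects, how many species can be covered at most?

9

Choosing L2, L6 covers {deer, owl, bat, kingfisher, adder, moth, otter, hare, trout} — 9 species.
No choice of 2 transects does better; here vole, heron, newt are left uncovered.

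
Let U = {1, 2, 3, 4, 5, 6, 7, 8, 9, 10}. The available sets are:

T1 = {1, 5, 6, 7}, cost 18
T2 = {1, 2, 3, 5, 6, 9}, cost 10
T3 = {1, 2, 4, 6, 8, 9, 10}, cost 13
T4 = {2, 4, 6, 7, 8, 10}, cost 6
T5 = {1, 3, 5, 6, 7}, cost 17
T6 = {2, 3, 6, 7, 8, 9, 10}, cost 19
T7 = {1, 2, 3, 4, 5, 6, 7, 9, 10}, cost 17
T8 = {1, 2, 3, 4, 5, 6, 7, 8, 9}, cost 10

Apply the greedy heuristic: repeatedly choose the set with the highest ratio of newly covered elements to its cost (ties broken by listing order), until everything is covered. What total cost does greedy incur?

16

Pick 1: T4 adds 6 new (2, 4, 6, 7, 8, 10) at cost 6 (ratio 6/6).
Pick 2: T2 adds 4 new (1, 3, 5, 9) at cost 10 (ratio 4/10).
Greedy total cost: 6 + 10 = 16.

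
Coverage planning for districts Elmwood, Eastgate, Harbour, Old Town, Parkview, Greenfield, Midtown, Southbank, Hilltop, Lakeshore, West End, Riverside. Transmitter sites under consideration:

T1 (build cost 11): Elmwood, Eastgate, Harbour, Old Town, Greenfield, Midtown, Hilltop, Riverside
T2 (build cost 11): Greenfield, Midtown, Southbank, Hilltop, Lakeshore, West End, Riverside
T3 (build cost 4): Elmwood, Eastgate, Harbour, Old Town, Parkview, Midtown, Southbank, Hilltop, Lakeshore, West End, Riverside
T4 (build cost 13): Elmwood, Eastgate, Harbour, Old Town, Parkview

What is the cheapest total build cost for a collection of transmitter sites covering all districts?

T1, T3 cover every district at build cost 11 + 4 = 15.
Any cover uses at least 2 transmitter sites; among all covering selections none totals below 15.

15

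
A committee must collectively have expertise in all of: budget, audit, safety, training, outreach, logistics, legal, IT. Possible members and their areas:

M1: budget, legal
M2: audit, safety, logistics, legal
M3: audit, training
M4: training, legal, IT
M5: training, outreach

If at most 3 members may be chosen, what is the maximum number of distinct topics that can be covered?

7

Choosing M1, M2, M4 covers {budget, audit, safety, training, logistics, legal, IT} — 7 topics.
No choice of 3 members does better; here outreach is left uncovered.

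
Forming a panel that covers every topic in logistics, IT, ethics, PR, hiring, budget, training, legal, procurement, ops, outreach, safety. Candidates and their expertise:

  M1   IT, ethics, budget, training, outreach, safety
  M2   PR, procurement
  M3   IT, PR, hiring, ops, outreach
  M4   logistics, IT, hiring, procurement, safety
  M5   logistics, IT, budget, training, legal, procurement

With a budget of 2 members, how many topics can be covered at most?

10

Choosing M3, M5 covers {logistics, IT, PR, hiring, budget, training, legal, procurement, ops, outreach} — 10 topics.
No choice of 2 members does better; here ethics, safety are left uncovered.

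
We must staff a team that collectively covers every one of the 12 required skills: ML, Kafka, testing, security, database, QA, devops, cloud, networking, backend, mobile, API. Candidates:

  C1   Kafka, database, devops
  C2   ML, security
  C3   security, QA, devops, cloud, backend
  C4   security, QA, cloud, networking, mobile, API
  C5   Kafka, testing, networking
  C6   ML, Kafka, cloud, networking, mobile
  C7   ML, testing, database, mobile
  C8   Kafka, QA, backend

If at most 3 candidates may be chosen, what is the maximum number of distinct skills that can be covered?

Choosing C1, C4, C7 covers {ML, Kafka, testing, security, database, QA, devops, cloud, networking, mobile, API} — 11 skills.
No choice of 3 candidates does better; here backend is left uncovered.

11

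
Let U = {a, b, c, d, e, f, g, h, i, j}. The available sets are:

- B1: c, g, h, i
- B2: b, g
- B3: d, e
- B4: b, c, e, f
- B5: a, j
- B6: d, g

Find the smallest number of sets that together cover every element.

4

B1, B3, B4, B5 together cover {a, b, c, d, e, f, g, h, i, j} — every element.
No 3 of the 6 sets cover everything (all 20 triples fall short), so 4 is minimum.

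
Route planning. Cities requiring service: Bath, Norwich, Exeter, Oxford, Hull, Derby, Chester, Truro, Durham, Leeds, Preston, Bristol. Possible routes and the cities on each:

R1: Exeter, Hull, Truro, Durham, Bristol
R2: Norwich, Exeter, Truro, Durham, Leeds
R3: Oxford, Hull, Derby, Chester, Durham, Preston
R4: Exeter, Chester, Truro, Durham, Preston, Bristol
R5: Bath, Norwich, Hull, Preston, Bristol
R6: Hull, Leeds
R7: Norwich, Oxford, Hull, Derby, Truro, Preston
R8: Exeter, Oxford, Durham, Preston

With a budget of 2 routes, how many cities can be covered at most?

10

Choosing R2, R3 covers {Norwich, Exeter, Oxford, Hull, Derby, Chester, Truro, Durham, Leeds, Preston} — 10 cities.
No choice of 2 routes does better; here Bath, Bristol are left uncovered.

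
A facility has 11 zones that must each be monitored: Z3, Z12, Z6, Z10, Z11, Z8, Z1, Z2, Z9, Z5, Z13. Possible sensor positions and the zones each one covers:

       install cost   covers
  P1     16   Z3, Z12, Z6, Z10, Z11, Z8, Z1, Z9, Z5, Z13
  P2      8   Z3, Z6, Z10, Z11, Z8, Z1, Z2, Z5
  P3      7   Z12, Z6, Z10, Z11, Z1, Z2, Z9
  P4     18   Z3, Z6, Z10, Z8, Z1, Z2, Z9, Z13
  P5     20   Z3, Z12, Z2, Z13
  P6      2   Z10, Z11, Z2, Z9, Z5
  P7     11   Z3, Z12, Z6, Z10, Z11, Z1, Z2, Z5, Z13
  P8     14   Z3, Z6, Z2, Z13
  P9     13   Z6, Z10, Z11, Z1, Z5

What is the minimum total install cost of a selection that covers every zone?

18

P1, P6 cover every zone at install cost 16 + 2 = 18.
Any cover uses at least 2 sensor positions; among all covering selections none totals below 18.
Greedy by coverage-per-install cost would pick P6, P2, P7 for 21 — worse than the optimum 18.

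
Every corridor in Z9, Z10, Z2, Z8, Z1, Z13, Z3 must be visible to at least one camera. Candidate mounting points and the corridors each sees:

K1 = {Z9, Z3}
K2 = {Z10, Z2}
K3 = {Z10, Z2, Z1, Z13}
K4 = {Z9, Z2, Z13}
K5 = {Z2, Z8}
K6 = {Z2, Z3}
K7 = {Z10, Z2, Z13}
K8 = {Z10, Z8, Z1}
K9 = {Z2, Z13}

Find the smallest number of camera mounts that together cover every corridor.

K1, K3, K5 together cover {Z9, Z10, Z2, Z8, Z1, Z13, Z3} — every corridor.
No 2 of the 9 camera mounts cover everything (all 36 pairs fall short), so 3 is minimum.

3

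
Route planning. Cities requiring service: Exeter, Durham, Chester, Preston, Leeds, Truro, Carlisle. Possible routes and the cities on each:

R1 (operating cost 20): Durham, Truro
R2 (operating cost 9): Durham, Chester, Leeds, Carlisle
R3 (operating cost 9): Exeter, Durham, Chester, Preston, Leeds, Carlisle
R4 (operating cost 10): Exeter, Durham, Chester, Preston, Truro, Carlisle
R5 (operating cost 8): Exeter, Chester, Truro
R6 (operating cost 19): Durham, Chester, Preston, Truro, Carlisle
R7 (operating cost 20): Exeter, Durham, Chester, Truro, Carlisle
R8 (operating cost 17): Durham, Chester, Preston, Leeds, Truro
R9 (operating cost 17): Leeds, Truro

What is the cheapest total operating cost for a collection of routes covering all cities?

R3, R5 cover every city at operating cost 9 + 8 = 17.
Any cover uses at least 2 routes; among all covering selections none totals below 17.

17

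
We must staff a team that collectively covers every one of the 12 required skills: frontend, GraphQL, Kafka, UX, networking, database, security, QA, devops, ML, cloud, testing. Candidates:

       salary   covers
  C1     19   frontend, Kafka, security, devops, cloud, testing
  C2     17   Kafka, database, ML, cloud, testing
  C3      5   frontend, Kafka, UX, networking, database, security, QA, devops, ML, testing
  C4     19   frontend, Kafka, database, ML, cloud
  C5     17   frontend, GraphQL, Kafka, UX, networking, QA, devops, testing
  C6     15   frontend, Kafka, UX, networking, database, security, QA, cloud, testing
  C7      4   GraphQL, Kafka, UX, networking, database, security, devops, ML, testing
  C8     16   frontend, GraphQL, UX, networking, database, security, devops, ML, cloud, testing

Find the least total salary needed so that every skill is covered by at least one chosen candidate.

19

C6, C7 cover every skill at salary 15 + 4 = 19.
Any cover uses at least 2 candidates; among all covering selections none totals below 19.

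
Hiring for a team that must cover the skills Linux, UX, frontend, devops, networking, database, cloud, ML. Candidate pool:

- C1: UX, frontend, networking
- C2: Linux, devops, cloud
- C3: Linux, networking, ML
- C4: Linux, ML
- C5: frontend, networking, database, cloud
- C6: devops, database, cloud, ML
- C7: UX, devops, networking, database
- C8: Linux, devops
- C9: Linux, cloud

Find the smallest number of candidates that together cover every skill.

3

C1, C2, C6 together cover {Linux, UX, frontend, devops, networking, database, cloud, ML} — every skill.
No 2 of the 9 candidates cover everything (all 36 pairs fall short), so 3 is minimum.
Greedy (largest uncovered first) would take C5, C2, C1, C3 — 4 candidates — but 3 suffice.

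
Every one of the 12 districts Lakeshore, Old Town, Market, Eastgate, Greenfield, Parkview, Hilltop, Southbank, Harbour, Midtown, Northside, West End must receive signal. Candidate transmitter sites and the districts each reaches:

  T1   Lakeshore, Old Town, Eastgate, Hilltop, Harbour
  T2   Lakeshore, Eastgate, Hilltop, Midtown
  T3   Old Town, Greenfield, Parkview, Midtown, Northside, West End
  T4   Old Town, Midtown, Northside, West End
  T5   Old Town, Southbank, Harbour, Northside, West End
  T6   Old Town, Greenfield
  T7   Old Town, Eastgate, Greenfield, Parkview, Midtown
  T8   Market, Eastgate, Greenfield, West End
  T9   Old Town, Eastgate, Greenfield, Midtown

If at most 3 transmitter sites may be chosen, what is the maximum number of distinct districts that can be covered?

11

Choosing T1, T3, T5 covers {Lakeshore, Old Town, Eastgate, Greenfield, Parkview, Hilltop, Southbank, Harbour, Midtown, Northside, West End} — 11 districts.
No choice of 3 transmitter sites does better; here Market is left uncovered.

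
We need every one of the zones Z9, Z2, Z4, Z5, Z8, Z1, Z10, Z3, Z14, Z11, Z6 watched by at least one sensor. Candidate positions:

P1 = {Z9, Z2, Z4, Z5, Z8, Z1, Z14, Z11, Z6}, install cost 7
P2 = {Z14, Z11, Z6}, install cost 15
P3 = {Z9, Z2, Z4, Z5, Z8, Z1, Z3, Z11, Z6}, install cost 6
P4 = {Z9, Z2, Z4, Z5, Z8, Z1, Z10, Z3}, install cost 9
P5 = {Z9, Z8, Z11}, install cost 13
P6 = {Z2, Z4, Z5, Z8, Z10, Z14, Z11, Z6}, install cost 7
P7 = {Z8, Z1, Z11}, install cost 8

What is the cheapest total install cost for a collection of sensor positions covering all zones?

P3, P6 cover every zone at install cost 6 + 7 = 13.
Any cover uses at least 2 sensor positions; among all covering selections none totals below 13.

13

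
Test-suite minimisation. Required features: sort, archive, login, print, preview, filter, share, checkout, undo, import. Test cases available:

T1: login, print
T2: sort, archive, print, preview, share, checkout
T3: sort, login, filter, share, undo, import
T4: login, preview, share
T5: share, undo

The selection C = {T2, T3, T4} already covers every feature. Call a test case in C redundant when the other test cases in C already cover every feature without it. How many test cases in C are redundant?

Drop T2: archive, print, checkout uncovered — not redundant.
Drop T3: filter, undo, import uncovered — not redundant.
Drop T4: the rest still cover every feature — redundant.
1 redundant: T4.

1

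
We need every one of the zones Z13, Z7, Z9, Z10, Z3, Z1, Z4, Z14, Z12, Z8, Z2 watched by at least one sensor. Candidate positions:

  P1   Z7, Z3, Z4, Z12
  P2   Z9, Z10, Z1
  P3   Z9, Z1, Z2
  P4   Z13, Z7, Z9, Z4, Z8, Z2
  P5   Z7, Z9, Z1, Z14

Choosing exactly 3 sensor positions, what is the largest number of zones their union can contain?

Choosing P1, P2, P4 covers {Z13, Z7, Z9, Z10, Z3, Z1, Z4, Z12, Z8, Z2} — 10 zones.
No choice of 3 sensor positions does better; here Z14 is left uncovered.

10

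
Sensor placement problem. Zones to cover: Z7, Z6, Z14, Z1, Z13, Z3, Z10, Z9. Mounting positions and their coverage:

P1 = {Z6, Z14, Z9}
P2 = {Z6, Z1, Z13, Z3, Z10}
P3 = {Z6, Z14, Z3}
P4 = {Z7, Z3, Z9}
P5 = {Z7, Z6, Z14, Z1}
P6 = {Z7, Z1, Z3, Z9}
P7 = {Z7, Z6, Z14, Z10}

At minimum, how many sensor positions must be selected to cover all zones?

P1, P2, P4 together cover {Z7, Z6, Z14, Z1, Z13, Z3, Z10, Z9} — every zone.
No 2 of the 7 sensor positions cover everything (all 21 pairs fall short), so 3 is minimum.

3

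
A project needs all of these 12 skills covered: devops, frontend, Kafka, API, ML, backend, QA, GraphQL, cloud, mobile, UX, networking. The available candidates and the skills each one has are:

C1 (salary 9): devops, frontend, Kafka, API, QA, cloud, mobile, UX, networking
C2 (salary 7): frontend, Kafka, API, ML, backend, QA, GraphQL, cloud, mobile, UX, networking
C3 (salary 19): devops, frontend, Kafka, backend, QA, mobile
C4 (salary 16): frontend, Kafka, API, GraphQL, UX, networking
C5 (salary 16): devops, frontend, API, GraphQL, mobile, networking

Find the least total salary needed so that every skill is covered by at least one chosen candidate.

C1, C2 cover every skill at salary 9 + 7 = 16.
Any cover uses at least 2 candidates; among all covering selections none totals below 16.

16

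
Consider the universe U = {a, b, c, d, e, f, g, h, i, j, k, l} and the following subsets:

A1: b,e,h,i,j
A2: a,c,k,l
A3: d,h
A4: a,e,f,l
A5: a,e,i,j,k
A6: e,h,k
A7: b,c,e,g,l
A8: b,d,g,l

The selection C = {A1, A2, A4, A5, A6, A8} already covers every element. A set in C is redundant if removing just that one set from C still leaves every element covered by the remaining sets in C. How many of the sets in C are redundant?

Drop A1: the rest still cover every element — redundant.
Drop A2: c uncovered — not redundant.
Drop A4: f uncovered — not redundant.
Drop A5: the rest still cover every element — redundant.
Drop A6: the rest still cover every element — redundant.
Drop A8: d, g uncovered — not redundant.
3 redundant: A1, A5, A6.

3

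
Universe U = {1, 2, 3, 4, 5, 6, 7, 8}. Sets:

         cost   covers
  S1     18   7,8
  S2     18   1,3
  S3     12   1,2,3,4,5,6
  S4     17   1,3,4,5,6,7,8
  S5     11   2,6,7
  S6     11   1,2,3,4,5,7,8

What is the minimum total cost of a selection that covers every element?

S5, S6 cover every element at cost 11 + 11 = 22.
Any cover uses at least 2 sets; among all covering selections none totals below 22.

22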